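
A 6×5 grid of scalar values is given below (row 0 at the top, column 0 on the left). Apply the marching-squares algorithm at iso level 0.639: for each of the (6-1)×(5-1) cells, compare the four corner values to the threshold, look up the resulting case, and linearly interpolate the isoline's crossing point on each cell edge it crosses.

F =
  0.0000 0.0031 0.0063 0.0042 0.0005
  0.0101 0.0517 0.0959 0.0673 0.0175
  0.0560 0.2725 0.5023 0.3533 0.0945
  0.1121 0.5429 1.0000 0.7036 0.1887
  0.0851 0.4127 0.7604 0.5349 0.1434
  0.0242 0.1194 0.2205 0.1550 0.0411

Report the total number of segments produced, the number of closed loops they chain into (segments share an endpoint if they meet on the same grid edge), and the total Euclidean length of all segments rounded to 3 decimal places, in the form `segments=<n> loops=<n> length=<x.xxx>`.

segments=8 loops=1 length=5.697

cell (2,1): code 0100 → (2.275,2.000)–(3.000,1.210)
cell (2,2): code 1100 → (2.816,3.000)–(2.275,2.000)
cell (2,3): code 1000 → (3.000,3.125)–(2.816,3.000)
cell (3,1): code 0110 → (3.000,1.210)–(4.000,1.651)
cell (3,2): code 1011 → (4.000,2.538)–(3.383,3.000)
cell (3,3): code 0001 → (3.383,3.000)–(3.000,3.125)
cell (4,1): code 0010 → (4.000,1.651)–(4.225,2.000)
cell (4,2): code 0001 → (4.225,2.000)–(4.000,2.538)
total: 8 segments, chained into 1 closed loop(s), length Σ = 5.697361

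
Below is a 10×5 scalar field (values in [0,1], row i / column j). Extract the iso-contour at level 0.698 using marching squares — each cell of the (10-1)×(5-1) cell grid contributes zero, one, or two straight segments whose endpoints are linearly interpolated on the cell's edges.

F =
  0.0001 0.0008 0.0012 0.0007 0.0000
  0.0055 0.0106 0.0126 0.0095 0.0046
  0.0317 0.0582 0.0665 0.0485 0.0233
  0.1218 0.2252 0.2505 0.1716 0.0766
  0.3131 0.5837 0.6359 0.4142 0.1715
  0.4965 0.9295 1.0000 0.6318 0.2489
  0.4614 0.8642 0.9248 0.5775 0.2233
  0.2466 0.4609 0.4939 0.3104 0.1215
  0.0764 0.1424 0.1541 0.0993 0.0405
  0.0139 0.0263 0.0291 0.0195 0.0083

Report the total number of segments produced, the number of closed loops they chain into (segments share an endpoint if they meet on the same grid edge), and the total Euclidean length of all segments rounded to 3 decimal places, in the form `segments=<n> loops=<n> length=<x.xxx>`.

cell (4,0): code 0100 → (4.331,1.000)–(5.000,0.465)
cell (4,1): code 1100 → (4.171,2.000)–(4.331,1.000)
cell (4,2): code 1000 → (5.000,2.820)–(4.171,2.000)
cell (5,0): code 0110 → (5.000,0.465)–(6.000,0.587)
cell (5,2): code 1001 → (6.000,2.653)–(5.000,2.820)
cell (6,0): code 0010 → (6.000,0.587)–(6.412,1.000)
cell (6,1): code 0011 → (6.412,1.000)–(6.526,2.000)
cell (6,2): code 0001 → (6.526,2.000)–(6.000,2.653)
total: 8 segments, chained into 1 closed loop(s), length Σ = 7.485666

segments=8 loops=1 length=7.486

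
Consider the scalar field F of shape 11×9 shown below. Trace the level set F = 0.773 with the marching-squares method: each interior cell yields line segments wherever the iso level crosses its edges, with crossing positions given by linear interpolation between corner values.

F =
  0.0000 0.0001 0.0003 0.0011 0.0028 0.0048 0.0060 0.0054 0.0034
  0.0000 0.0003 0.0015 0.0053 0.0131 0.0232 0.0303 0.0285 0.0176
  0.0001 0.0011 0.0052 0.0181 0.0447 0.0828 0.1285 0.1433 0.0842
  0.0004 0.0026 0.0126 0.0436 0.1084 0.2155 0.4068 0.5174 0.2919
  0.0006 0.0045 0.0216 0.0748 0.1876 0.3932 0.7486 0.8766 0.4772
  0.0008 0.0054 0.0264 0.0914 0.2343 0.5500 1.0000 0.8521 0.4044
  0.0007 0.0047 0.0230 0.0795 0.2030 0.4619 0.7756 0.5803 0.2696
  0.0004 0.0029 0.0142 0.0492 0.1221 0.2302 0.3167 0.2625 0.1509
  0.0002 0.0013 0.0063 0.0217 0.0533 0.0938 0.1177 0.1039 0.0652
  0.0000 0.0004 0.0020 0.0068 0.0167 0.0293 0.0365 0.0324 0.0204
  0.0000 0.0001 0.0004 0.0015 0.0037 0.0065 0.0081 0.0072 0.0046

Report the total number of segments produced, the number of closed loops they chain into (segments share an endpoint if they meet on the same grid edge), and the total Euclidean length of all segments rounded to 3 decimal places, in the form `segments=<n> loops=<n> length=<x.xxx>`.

segments=10 loops=1 length=6.195

cell (3,6): code 0100 → (3.712,7.000)–(4.000,6.191)
cell (3,7): code 1000 → (4.000,7.259)–(3.712,7.000)
cell (4,5): code 0100 → (4.097,6.000)–(5.000,5.496)
cell (4,6): code 1110 → (4.000,6.191)–(4.097,6.000)
cell (4,7): code 1001 → (5.000,7.177)–(4.000,7.259)
cell (5,5): code 0110 → (5.000,5.496)–(6.000,5.992)
cell (5,6): code 1011 → (6.000,6.013)–(5.291,7.000)
cell (5,7): code 0001 → (5.291,7.000)–(5.000,7.177)
cell (6,5): code 0010 → (6.000,5.992)–(6.006,6.000)
cell (6,6): code 0001 → (6.006,6.000)–(6.000,6.013)
total: 10 segments, chained into 1 closed loop(s), length Σ = 6.195027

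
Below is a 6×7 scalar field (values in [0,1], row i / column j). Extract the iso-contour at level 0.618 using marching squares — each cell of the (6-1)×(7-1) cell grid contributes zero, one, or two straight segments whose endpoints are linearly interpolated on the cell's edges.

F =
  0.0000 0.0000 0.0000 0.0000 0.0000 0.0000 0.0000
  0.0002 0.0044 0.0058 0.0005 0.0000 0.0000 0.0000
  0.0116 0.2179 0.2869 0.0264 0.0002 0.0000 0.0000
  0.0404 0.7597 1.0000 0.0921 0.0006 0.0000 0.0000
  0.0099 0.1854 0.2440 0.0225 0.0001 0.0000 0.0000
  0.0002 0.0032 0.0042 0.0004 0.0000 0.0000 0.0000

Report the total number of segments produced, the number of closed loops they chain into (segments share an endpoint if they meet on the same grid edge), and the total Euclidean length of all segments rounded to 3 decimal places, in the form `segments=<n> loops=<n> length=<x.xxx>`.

segments=6 loops=1 length=4.052

cell (2,0): code 0100 → (2.738,1.000)–(3.000,0.803)
cell (2,1): code 1100 → (2.464,2.000)–(2.738,1.000)
cell (2,2): code 1000 → (3.000,2.421)–(2.464,2.000)
cell (3,0): code 0010 → (3.000,0.803)–(3.247,1.000)
cell (3,1): code 0011 → (3.247,1.000)–(3.505,2.000)
cell (3,2): code 0001 → (3.505,2.000)–(3.000,2.421)
total: 6 segments, chained into 1 closed loop(s), length Σ = 4.051648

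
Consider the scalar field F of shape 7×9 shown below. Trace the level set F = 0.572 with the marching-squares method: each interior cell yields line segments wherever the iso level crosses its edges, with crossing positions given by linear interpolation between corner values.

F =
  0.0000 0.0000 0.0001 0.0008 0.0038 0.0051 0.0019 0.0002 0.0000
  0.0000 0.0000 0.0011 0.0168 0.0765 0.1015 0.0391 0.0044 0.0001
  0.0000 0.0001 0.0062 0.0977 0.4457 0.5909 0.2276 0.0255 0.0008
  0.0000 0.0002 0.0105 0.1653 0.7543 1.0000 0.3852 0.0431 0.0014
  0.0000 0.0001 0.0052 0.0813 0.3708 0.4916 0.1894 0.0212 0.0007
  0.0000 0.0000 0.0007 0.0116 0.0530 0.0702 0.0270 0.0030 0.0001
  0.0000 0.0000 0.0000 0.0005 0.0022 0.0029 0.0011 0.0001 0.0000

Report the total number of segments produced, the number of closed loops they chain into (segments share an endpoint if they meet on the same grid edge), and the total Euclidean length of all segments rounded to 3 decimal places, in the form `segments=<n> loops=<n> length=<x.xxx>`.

cell (1,4): code 0100 → (1.961,5.000)–(2.000,4.870)
cell (1,5): code 1000 → (2.000,5.052)–(1.961,5.000)
cell (2,3): code 0100 → (2.409,4.000)–(3.000,3.690)
cell (2,4): code 1110 → (2.000,4.870)–(2.409,4.000)
cell (2,5): code 1001 → (3.000,5.696)–(2.000,5.052)
cell (3,3): code 0010 → (3.000,3.690)–(3.475,4.000)
cell (3,4): code 0011 → (3.475,4.000)–(3.842,5.000)
cell (3,5): code 0001 → (3.842,5.000)–(3.000,5.696)
total: 8 segments, chained into 1 closed loop(s), length Σ = 5.742973

segments=8 loops=1 length=5.743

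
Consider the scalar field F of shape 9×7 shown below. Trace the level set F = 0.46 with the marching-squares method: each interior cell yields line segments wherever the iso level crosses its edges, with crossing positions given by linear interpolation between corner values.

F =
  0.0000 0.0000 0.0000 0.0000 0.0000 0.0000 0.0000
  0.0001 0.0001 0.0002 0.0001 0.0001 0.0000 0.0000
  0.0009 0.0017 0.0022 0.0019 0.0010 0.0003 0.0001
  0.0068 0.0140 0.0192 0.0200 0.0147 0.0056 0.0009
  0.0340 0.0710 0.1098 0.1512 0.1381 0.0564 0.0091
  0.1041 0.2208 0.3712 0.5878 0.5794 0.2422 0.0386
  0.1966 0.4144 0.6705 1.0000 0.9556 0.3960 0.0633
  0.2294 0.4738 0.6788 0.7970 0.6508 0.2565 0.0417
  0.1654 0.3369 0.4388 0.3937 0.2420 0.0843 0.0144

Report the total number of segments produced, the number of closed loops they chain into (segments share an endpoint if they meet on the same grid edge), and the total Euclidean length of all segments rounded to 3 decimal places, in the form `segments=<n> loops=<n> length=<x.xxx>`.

cell (4,2): code 0100 → (4.707,3.000)–(5.000,2.410)
cell (4,3): code 1100 → (4.729,4.000)–(4.707,3.000)
cell (4,4): code 1000 → (5.000,4.354)–(4.729,4.000)
cell (5,1): code 0100 → (5.297,2.000)–(6.000,1.178)
cell (5,2): code 1110 → (5.000,2.410)–(5.297,2.000)
cell (5,4): code 1001 → (6.000,4.886)–(5.000,4.354)
cell (6,0): code 0100 → (6.768,1.000)–(7.000,0.944)
cell (6,1): code 1110 → (6.000,1.178)–(6.768,1.000)
cell (6,4): code 1001 → (7.000,4.484)–(6.000,4.886)
cell (7,0): code 0010 → (7.000,0.944)–(7.101,1.000)
cell (7,1): code 0011 → (7.101,1.000)–(7.912,2.000)
cell (7,2): code 0011 → (7.912,2.000)–(7.836,3.000)
cell (7,3): code 0011 → (7.836,3.000)–(7.467,4.000)
cell (7,4): code 0001 → (7.467,4.000)–(7.000,4.484)
total: 14 segments, chained into 1 closed loop(s), length Σ = 11.073713

segments=14 loops=1 length=11.074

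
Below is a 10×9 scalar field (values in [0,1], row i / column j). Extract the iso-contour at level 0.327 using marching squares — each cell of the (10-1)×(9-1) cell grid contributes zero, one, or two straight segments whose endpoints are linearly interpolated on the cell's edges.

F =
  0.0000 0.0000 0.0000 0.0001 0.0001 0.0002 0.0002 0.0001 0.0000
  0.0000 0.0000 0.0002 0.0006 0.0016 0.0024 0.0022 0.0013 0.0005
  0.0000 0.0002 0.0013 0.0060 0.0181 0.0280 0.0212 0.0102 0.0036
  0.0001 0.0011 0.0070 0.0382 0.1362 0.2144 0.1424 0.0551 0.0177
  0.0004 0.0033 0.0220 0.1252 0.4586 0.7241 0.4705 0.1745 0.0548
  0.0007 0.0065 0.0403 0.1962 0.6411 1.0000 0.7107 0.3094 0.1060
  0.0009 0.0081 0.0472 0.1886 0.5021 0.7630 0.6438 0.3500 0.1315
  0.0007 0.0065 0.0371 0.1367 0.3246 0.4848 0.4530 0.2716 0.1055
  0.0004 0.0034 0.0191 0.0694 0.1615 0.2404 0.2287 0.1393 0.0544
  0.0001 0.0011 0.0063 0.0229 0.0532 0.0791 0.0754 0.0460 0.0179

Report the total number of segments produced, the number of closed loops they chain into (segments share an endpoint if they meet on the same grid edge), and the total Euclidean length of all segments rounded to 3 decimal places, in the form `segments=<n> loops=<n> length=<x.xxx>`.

segments=16 loops=1 length=12.830

cell (3,3): code 0100 → (3.592,4.000)–(4.000,3.605)
cell (3,4): code 1100 → (3.221,5.000)–(3.592,4.000)
cell (3,5): code 1100 → (3.563,6.000)–(3.221,5.000)
cell (3,6): code 1000 → (4.000,6.485)–(3.563,6.000)
cell (4,3): code 0110 → (4.000,3.605)–(5.000,3.294)
cell (4,6): code 1001 → (5.000,6.956)–(4.000,6.485)
cell (5,3): code 0110 → (5.000,3.294)–(6.000,3.441)
cell (5,6): code 1101 → (5.433,7.000)–(5.000,6.956)
cell (5,7): code 1000 → (6.000,7.105)–(5.433,7.000)
cell (6,3): code 0010 → (6.000,3.441)–(6.986,4.000)
cell (6,4): code 0111 → (6.986,4.000)–(7.000,4.015)
cell (6,6): code 1011 → (7.000,6.695)–(6.293,7.000)
cell (6,7): code 0001 → (6.293,7.000)–(6.000,7.105)
cell (7,4): code 0010 → (7.000,4.015)–(7.646,5.000)
cell (7,5): code 0011 → (7.646,5.000)–(7.562,6.000)
cell (7,6): code 0001 → (7.562,6.000)–(7.000,6.695)
total: 16 segments, chained into 1 closed loop(s), length Σ = 12.829559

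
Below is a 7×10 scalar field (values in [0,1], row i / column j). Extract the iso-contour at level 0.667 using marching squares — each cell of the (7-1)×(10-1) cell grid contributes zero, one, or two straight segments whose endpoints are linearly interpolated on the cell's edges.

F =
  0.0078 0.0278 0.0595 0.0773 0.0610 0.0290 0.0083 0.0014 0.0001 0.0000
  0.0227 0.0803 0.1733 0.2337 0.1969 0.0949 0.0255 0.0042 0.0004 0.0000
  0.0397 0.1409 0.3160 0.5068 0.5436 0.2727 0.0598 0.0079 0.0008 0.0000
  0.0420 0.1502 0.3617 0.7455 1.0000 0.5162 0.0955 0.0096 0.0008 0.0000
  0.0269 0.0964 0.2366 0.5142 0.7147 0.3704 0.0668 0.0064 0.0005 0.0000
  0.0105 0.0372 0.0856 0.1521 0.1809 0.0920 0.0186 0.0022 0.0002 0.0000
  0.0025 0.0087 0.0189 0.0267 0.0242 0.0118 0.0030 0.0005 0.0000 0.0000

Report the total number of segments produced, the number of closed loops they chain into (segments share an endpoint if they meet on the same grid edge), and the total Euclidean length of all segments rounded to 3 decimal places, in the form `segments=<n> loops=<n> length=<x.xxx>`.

segments=8 loops=1 length=5.433

cell (2,2): code 0100 → (2.671,3.000)–(3.000,2.795)
cell (2,3): code 1100 → (2.270,4.000)–(2.671,3.000)
cell (2,4): code 1000 → (3.000,4.688)–(2.270,4.000)
cell (3,2): code 0010 → (3.000,2.795)–(3.339,3.000)
cell (3,3): code 0111 → (3.339,3.000)–(4.000,3.762)
cell (3,4): code 1001 → (4.000,4.139)–(3.000,4.688)
cell (4,3): code 0010 → (4.000,3.762)–(4.089,4.000)
cell (4,4): code 0001 → (4.089,4.000)–(4.000,4.139)
total: 8 segments, chained into 1 closed loop(s), length Σ = 5.432610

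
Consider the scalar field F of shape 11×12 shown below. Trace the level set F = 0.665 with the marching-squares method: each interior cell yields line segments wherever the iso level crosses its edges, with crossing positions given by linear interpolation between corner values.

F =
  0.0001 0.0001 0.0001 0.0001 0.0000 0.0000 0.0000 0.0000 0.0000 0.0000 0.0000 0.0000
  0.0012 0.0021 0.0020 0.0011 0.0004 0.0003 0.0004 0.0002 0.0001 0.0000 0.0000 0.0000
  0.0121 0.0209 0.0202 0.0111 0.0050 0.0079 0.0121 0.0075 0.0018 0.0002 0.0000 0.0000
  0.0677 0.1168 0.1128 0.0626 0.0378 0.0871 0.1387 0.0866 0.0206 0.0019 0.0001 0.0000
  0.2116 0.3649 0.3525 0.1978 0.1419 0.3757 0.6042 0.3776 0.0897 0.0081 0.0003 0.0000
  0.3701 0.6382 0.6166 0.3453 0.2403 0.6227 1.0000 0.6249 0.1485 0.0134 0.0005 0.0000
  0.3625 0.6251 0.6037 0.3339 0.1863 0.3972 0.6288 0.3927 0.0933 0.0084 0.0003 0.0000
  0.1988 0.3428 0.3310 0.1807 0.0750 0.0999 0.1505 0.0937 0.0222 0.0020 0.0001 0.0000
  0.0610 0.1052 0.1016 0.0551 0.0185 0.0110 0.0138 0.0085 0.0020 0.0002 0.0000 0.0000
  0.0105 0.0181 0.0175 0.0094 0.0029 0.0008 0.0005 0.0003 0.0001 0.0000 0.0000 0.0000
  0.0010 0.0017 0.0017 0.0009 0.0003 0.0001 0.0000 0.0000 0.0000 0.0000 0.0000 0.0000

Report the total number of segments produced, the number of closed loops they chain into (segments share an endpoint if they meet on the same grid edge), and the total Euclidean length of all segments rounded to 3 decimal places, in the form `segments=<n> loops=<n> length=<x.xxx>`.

cell (4,5): code 0100 → (4.154,6.000)–(5.000,5.112)
cell (4,6): code 1000 → (5.000,6.893)–(4.154,6.000)
cell (5,5): code 0010 → (5.000,5.112)–(5.902,6.000)
cell (5,6): code 0001 → (5.902,6.000)–(5.000,6.893)
total: 4 segments, chained into 1 closed loop(s), length Σ = 4.992813

segments=4 loops=1 length=4.993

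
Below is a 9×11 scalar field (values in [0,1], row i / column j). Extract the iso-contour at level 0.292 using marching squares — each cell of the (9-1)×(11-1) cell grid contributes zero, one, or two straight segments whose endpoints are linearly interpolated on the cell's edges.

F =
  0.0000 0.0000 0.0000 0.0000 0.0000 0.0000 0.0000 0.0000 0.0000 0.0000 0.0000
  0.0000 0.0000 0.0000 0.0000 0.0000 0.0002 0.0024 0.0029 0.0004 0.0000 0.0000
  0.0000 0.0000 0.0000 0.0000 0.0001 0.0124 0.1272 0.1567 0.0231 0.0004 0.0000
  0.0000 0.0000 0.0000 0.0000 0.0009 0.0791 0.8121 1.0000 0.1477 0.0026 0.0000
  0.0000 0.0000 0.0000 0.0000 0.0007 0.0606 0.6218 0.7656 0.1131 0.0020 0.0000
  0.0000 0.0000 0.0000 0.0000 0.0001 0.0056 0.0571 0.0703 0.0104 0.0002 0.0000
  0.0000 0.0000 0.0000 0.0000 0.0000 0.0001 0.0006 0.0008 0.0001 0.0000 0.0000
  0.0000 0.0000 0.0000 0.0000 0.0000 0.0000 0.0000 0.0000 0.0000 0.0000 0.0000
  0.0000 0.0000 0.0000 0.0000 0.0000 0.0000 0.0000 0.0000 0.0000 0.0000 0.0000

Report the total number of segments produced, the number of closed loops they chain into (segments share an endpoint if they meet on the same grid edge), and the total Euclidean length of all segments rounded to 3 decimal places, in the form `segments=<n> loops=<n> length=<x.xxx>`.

segments=8 loops=1 length=8.065

cell (2,5): code 0100 → (2.241,6.000)–(3.000,5.290)
cell (2,6): code 1100 → (2.160,7.000)–(2.241,6.000)
cell (2,7): code 1000 → (3.000,7.831)–(2.160,7.000)
cell (3,5): code 0110 → (3.000,5.290)–(4.000,5.412)
cell (3,7): code 1001 → (4.000,7.726)–(3.000,7.831)
cell (4,5): code 0010 → (4.000,5.412)–(4.584,6.000)
cell (4,6): code 0011 → (4.584,6.000)–(4.681,7.000)
cell (4,7): code 0001 → (4.681,7.000)–(4.000,7.726)
total: 8 segments, chained into 1 closed loop(s), length Σ = 8.065046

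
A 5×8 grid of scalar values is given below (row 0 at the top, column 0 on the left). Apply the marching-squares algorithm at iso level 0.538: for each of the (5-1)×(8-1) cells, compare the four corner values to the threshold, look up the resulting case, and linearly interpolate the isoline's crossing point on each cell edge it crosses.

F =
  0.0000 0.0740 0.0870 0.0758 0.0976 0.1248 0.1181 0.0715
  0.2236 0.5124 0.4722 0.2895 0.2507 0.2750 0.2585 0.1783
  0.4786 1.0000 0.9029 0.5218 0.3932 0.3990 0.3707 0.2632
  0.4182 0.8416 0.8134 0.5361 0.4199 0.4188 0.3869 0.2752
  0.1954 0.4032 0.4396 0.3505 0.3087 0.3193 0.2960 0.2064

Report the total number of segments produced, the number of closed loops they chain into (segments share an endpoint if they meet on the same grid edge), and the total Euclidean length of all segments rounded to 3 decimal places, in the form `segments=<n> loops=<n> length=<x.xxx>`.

cell (1,0): code 0100 → (1.053,1.000)–(2.000,0.114)
cell (1,1): code 1100 → (1.153,2.000)–(1.053,1.000)
cell (1,2): code 1000 → (2.000,2.957)–(1.153,2.000)
cell (2,0): code 0110 → (2.000,0.114)–(3.000,0.283)
cell (2,2): code 1001 → (3.000,2.993)–(2.000,2.957)
cell (3,0): code 0010 → (3.000,0.283)–(3.693,1.000)
cell (3,1): code 0011 → (3.693,1.000)–(3.737,2.000)
cell (3,2): code 0001 → (3.737,2.000)–(3.000,2.993)
total: 8 segments, chained into 1 closed loop(s), length Σ = 8.830037

segments=8 loops=1 length=8.830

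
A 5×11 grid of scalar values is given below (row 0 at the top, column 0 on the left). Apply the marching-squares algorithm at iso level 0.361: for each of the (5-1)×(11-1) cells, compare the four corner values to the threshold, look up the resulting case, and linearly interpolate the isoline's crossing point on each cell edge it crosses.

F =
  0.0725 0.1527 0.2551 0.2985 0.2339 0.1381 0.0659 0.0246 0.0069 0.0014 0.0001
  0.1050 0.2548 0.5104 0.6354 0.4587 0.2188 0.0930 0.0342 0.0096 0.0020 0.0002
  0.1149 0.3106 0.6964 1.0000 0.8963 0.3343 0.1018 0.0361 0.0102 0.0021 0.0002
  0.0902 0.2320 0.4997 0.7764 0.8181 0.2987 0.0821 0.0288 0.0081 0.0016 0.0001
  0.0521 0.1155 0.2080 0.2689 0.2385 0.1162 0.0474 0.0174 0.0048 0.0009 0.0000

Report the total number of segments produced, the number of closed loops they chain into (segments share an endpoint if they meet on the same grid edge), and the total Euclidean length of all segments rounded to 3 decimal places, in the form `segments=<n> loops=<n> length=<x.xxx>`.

cell (0,1): code 0100 → (0.415,2.000)–(1.000,1.415)
cell (0,2): code 1100 → (0.186,3.000)–(0.415,2.000)
cell (0,3): code 1100 → (0.565,4.000)–(0.186,3.000)
cell (0,4): code 1000 → (1.000,4.407)–(0.565,4.000)
cell (1,1): code 0110 → (1.000,1.415)–(2.000,1.131)
cell (1,4): code 1001 → (2.000,4.952)–(1.000,4.407)
cell (2,1): code 0110 → (2.000,1.131)–(3.000,1.482)
cell (2,4): code 1001 → (3.000,4.880)–(2.000,4.952)
cell (3,1): code 0010 → (3.000,1.482)–(3.475,2.000)
cell (3,2): code 0011 → (3.475,2.000)–(3.819,3.000)
cell (3,3): code 0011 → (3.819,3.000)–(3.789,4.000)
cell (3,4): code 0001 → (3.789,4.000)–(3.000,4.880)
total: 12 segments, chained into 1 closed loop(s), length Σ = 11.702251

segments=12 loops=1 length=11.702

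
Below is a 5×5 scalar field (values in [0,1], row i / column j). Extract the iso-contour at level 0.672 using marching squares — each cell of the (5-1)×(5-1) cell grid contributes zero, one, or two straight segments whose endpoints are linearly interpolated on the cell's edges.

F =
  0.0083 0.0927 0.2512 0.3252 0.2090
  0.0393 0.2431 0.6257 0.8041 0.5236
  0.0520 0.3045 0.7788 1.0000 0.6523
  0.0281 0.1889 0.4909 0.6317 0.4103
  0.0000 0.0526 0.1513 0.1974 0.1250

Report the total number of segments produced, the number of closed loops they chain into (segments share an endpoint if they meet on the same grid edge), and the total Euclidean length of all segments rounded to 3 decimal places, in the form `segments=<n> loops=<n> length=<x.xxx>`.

cell (0,2): code 0100 → (0.724,3.000)–(1.000,2.260)
cell (0,3): code 1000 → (1.000,3.471)–(0.724,3.000)
cell (1,1): code 0100 → (1.302,2.000)–(2.000,1.775)
cell (1,2): code 1110 → (1.000,2.260)–(1.302,2.000)
cell (1,3): code 1001 → (2.000,3.943)–(1.000,3.471)
cell (2,1): code 0010 → (2.000,1.775)–(2.371,2.000)
cell (2,2): code 0011 → (2.371,2.000)–(2.891,3.000)
cell (2,3): code 0001 → (2.891,3.000)–(2.000,3.943)
total: 8 segments, chained into 1 closed loop(s), length Σ = 6.431674

segments=8 loops=1 length=6.432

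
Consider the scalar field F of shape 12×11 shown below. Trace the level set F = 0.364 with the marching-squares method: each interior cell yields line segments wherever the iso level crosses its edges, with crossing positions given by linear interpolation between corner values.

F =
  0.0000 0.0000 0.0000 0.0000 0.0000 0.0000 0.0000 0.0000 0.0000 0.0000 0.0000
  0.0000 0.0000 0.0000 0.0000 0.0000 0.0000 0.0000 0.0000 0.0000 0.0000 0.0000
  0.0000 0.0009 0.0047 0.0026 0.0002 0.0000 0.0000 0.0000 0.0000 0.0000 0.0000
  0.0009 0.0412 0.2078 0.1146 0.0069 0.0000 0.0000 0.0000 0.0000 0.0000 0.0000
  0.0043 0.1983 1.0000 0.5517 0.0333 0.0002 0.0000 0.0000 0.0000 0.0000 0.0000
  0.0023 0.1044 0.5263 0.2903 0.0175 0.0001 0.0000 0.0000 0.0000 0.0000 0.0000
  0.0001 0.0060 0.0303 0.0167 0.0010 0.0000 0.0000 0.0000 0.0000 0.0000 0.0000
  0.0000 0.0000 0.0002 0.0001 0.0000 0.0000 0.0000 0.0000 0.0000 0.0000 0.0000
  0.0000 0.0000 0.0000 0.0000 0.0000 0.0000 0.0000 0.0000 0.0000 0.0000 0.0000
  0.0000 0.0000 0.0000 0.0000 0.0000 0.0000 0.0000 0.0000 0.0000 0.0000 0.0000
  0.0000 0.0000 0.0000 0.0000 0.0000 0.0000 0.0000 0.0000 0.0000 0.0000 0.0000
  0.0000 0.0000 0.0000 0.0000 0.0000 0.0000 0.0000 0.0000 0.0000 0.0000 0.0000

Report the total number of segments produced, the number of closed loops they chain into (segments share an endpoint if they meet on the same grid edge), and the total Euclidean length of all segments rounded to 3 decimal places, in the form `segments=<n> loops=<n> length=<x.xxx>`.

segments=8 loops=1 length=6.330

cell (3,1): code 0100 → (3.197,2.000)–(4.000,1.207)
cell (3,2): code 1100 → (3.571,3.000)–(3.197,2.000)
cell (3,3): code 1000 → (4.000,3.362)–(3.571,3.000)
cell (4,1): code 0110 → (4.000,1.207)–(5.000,1.615)
cell (4,2): code 1011 → (5.000,2.688)–(4.718,3.000)
cell (4,3): code 0001 → (4.718,3.000)–(4.000,3.362)
cell (5,1): code 0010 → (5.000,1.615)–(5.327,2.000)
cell (5,2): code 0001 → (5.327,2.000)–(5.000,2.688)
total: 8 segments, chained into 1 closed loop(s), length Σ = 6.329599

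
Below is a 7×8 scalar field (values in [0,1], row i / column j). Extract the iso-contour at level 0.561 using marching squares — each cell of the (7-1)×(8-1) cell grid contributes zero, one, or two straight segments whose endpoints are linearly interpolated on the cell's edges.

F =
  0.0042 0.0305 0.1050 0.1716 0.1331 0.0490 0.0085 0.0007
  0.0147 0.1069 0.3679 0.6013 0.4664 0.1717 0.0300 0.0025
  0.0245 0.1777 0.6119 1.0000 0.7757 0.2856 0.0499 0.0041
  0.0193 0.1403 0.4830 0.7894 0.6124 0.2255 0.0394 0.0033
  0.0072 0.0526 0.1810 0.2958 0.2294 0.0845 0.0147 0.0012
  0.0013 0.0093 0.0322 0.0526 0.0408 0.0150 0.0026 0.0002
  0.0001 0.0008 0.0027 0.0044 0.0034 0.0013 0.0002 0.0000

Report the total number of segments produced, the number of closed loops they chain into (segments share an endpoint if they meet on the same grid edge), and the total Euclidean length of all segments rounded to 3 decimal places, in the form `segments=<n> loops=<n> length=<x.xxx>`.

segments=12 loops=1 length=7.712

cell (0,2): code 0100 → (0.906,3.000)–(1.000,2.827)
cell (0,3): code 1000 → (1.000,3.299)–(0.906,3.000)
cell (1,1): code 0100 → (1.791,2.000)–(2.000,1.883)
cell (1,2): code 1110 → (1.000,2.827)–(1.791,2.000)
cell (1,3): code 1101 → (1.306,4.000)–(1.000,3.299)
cell (1,4): code 1000 → (2.000,4.438)–(1.306,4.000)
cell (2,1): code 0010 → (2.000,1.883)–(2.395,2.000)
cell (2,2): code 0111 → (2.395,2.000)–(3.000,2.255)
cell (2,4): code 1001 → (3.000,4.133)–(2.000,4.438)
cell (3,2): code 0010 → (3.000,2.255)–(3.463,3.000)
cell (3,3): code 0011 → (3.463,3.000)–(3.134,4.000)
cell (3,4): code 0001 → (3.134,4.000)–(3.000,4.133)
total: 12 segments, chained into 1 closed loop(s), length Σ = 7.712404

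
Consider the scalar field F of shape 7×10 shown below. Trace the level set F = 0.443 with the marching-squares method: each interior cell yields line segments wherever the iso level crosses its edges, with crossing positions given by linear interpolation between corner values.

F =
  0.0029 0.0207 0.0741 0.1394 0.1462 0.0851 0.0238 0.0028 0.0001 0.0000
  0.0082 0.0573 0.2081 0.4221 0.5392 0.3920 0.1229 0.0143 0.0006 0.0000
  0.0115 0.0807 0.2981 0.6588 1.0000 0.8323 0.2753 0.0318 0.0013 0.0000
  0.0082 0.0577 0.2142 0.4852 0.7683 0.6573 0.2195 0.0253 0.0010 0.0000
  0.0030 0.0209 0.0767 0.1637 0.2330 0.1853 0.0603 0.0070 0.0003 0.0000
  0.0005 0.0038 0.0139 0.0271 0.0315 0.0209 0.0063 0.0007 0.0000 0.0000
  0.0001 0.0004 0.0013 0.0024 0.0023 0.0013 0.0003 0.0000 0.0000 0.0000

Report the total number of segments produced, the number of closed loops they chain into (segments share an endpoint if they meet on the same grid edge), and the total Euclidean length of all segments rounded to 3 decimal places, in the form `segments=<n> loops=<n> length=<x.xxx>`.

segments=12 loops=1 length=9.443

cell (0,3): code 0100 → (0.755,4.000)–(1.000,3.178)
cell (0,4): code 1000 → (1.000,4.654)–(0.755,4.000)
cell (1,2): code 0100 → (1.088,3.000)–(2.000,2.402)
cell (1,3): code 1110 → (1.000,3.178)–(1.088,3.000)
cell (1,4): code 1101 → (1.116,5.000)–(1.000,4.654)
cell (1,5): code 1000 → (2.000,5.699)–(1.116,5.000)
cell (2,2): code 0110 → (2.000,2.402)–(3.000,2.844)
cell (2,5): code 1001 → (3.000,5.489)–(2.000,5.699)
cell (3,2): code 0010 → (3.000,2.844)–(3.131,3.000)
cell (3,3): code 0011 → (3.131,3.000)–(3.608,4.000)
cell (3,4): code 0011 → (3.608,4.000)–(3.454,5.000)
cell (3,5): code 0001 → (3.454,5.000)–(3.000,5.489)
total: 12 segments, chained into 1 closed loop(s), length Σ = 9.443044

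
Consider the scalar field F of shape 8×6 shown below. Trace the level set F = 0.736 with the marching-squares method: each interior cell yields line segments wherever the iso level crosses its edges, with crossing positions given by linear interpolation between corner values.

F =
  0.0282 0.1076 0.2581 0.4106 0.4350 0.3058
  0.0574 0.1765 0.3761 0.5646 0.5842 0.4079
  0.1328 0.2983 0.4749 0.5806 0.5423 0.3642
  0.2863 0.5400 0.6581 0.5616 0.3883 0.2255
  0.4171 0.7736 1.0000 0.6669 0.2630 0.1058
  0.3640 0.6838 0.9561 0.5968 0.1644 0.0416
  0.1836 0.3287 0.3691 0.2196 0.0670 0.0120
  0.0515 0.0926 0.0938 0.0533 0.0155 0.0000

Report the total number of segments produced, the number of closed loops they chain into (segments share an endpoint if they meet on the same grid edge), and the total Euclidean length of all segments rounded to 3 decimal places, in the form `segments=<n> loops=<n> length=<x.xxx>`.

segments=8 loops=1 length=6.140

cell (3,0): code 0100 → (3.839,1.000)–(4.000,0.895)
cell (3,1): code 1100 → (3.228,2.000)–(3.839,1.000)
cell (3,2): code 1000 → (4.000,2.793)–(3.228,2.000)
cell (4,0): code 0010 → (4.000,0.895)–(4.419,1.000)
cell (4,1): code 0111 → (4.419,1.000)–(5.000,1.192)
cell (4,2): code 1001 → (5.000,2.613)–(4.000,2.793)
cell (5,1): code 0010 → (5.000,1.192)–(5.375,2.000)
cell (5,2): code 0001 → (5.375,2.000)–(5.000,2.613)
total: 8 segments, chained into 1 closed loop(s), length Σ = 6.140137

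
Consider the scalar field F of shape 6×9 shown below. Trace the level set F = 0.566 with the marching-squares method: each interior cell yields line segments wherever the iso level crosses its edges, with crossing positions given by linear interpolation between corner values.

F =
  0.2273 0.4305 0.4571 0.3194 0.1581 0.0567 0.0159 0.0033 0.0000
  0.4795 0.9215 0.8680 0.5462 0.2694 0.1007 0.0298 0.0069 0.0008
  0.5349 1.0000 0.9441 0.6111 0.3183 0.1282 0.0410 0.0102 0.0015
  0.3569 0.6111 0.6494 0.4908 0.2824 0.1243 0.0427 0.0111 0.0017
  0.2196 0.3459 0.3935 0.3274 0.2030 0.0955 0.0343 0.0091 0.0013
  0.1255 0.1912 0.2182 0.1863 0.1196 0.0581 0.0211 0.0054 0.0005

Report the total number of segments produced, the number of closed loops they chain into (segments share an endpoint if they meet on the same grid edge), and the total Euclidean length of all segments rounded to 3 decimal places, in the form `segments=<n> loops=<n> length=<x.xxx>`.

cell (0,0): code 0100 → (0.276,1.000)–(1.000,0.196)
cell (0,1): code 1100 → (0.265,2.000)–(0.276,1.000)
cell (0,2): code 1000 → (1.000,2.938)–(0.265,2.000)
cell (1,0): code 0110 → (1.000,0.196)–(2.000,0.067)
cell (1,2): code 1101 → (1.305,3.000)–(1.000,2.938)
cell (1,3): code 1000 → (2.000,3.154)–(1.305,3.000)
cell (2,0): code 0110 → (2.000,0.067)–(3.000,0.823)
cell (2,2): code 1011 → (3.000,2.526)–(2.375,3.000)
cell (2,3): code 0001 → (2.375,3.000)–(2.000,3.154)
cell (3,0): code 0010 → (3.000,0.823)–(3.170,1.000)
cell (3,1): code 0011 → (3.170,1.000)–(3.326,2.000)
cell (3,2): code 0001 → (3.326,2.000)–(3.000,2.526)
total: 12 segments, chained into 1 closed loop(s), length Σ = 9.625350

segments=12 loops=1 length=9.625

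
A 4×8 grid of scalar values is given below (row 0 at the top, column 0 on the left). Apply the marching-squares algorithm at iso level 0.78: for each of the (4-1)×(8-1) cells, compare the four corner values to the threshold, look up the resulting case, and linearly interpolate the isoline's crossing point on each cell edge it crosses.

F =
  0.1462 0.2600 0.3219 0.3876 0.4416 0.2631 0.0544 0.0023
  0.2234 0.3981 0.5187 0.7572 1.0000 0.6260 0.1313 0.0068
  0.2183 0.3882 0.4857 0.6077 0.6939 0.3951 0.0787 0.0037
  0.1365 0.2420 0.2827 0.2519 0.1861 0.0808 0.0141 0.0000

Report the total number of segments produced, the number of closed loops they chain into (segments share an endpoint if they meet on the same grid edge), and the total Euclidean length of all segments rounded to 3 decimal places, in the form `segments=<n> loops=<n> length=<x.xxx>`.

cell (0,3): code 0100 → (0.606,4.000)–(1.000,3.094)
cell (0,4): code 1000 → (1.000,4.588)–(0.606,4.000)
cell (1,3): code 0010 → (1.000,3.094)–(1.719,4.000)
cell (1,4): code 0001 → (1.719,4.000)–(1.000,4.588)
total: 4 segments, chained into 1 closed loop(s), length Σ = 3.781313

segments=4 loops=1 length=3.781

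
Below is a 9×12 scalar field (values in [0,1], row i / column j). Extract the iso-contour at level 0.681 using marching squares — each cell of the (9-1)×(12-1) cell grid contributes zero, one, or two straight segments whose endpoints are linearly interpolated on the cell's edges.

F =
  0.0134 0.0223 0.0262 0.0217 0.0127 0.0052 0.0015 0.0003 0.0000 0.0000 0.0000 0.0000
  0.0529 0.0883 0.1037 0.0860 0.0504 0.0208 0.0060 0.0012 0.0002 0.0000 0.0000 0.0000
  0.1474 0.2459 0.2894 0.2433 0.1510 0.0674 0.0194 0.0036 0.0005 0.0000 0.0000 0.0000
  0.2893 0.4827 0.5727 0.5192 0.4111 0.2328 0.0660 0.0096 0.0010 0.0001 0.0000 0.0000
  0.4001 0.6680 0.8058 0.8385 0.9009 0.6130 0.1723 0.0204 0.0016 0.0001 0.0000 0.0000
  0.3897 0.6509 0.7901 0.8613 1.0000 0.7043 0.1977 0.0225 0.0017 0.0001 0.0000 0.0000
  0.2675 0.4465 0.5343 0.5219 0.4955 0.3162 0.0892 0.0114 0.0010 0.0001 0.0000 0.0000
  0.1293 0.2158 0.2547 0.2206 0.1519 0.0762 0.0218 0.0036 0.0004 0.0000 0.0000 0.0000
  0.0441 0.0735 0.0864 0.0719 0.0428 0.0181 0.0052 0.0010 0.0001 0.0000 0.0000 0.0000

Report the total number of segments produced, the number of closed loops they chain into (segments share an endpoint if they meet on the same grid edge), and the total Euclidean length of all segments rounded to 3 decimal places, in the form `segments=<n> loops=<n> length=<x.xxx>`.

segments=12 loops=1 length=10.119

cell (3,1): code 0100 → (3.465,2.000)–(4.000,1.094)
cell (3,2): code 1100 → (3.507,3.000)–(3.465,2.000)
cell (3,3): code 1100 → (3.551,4.000)–(3.507,3.000)
cell (3,4): code 1000 → (4.000,4.764)–(3.551,4.000)
cell (4,1): code 0110 → (4.000,1.094)–(5.000,1.216)
cell (4,4): code 1101 → (4.745,5.000)–(4.000,4.764)
cell (4,5): code 1000 → (5.000,5.046)–(4.745,5.000)
cell (5,1): code 0010 → (5.000,1.216)–(5.427,2.000)
cell (5,2): code 0011 → (5.427,2.000)–(5.531,3.000)
cell (5,3): code 0011 → (5.531,3.000)–(5.632,4.000)
cell (5,4): code 0011 → (5.632,4.000)–(5.060,5.000)
cell (5,5): code 0001 → (5.060,5.000)–(5.000,5.046)
total: 12 segments, chained into 1 closed loop(s), length Σ = 10.118655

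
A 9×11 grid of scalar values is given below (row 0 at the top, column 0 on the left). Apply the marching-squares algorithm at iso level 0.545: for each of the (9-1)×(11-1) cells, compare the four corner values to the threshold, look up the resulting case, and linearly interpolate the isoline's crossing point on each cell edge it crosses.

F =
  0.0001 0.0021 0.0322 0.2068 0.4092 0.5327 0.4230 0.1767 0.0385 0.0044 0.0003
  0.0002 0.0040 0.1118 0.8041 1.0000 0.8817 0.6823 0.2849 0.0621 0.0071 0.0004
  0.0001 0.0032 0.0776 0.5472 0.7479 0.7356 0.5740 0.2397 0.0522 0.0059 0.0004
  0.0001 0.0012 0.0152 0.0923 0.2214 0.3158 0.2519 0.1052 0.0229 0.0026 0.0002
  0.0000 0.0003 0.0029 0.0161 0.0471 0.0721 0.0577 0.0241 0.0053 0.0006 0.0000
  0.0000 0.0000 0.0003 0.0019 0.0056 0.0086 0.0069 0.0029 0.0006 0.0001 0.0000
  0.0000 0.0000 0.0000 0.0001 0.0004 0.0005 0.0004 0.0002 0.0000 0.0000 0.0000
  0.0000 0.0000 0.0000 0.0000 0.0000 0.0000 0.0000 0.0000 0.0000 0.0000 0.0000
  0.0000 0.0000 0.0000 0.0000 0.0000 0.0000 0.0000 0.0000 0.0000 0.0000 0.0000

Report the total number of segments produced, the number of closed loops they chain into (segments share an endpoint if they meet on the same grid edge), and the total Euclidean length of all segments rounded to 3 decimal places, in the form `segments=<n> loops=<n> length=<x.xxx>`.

cell (0,2): code 0100 → (0.566,3.000)–(1.000,2.626)
cell (0,3): code 1100 → (0.230,4.000)–(0.566,3.000)
cell (0,4): code 1100 → (0.035,5.000)–(0.230,4.000)
cell (0,5): code 1100 → (0.470,6.000)–(0.035,5.000)
cell (0,6): code 1000 → (1.000,6.345)–(0.470,6.000)
cell (1,2): code 0110 → (1.000,2.626)–(2.000,2.995)
cell (1,6): code 1001 → (2.000,6.087)–(1.000,6.345)
cell (2,2): code 0010 → (2.000,2.995)–(2.005,3.000)
cell (2,3): code 0011 → (2.005,3.000)–(2.385,4.000)
cell (2,4): code 0011 → (2.385,4.000)–(2.454,5.000)
cell (2,5): code 0011 → (2.454,5.000)–(2.090,6.000)
cell (2,6): code 0001 → (2.090,6.000)–(2.000,6.087)
total: 12 segments, chained into 1 closed loop(s), length Σ = 9.736900

segments=12 loops=1 length=9.737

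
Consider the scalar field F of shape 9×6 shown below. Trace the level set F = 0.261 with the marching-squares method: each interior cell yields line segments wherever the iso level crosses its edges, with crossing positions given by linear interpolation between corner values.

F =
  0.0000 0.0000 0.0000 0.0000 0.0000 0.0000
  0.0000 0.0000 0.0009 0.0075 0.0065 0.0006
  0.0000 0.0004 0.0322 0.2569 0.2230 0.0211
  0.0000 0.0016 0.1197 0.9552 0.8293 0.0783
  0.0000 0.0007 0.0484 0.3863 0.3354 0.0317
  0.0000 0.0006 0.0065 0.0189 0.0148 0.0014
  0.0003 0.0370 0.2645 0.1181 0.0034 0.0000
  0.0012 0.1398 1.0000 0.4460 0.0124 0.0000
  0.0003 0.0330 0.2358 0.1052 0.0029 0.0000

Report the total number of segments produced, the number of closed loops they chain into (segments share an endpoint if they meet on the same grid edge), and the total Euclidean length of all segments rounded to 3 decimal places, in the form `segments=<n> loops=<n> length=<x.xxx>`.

cell (2,2): code 0100 → (2.006,3.000)–(3.000,2.169)
cell (2,3): code 1100 → (2.063,4.000)–(2.006,3.000)
cell (2,4): code 1000 → (3.000,4.757)–(2.063,4.000)
cell (3,2): code 0110 → (3.000,2.169)–(4.000,2.629)
cell (3,4): code 1001 → (4.000,4.245)–(3.000,4.757)
cell (4,2): code 0010 → (4.000,2.629)–(4.341,3.000)
cell (4,3): code 0011 → (4.341,3.000)–(4.232,4.000)
cell (4,4): code 0001 → (4.232,4.000)–(4.000,4.245)
cell (5,1): code 0100 → (5.986,2.000)–(6.000,1.985)
cell (5,2): code 1000 → (6.000,2.024)–(5.986,2.000)
cell (6,1): code 0110 → (6.000,1.985)–(7.000,1.141)
cell (6,2): code 1101 → (6.436,3.000)–(6.000,2.024)
cell (6,3): code 1000 → (7.000,3.427)–(6.436,3.000)
cell (7,1): code 0010 → (7.000,1.141)–(7.967,2.000)
cell (7,2): code 0011 → (7.967,2.000)–(7.543,3.000)
cell (7,3): code 0001 → (7.543,3.000)–(7.000,3.427)
total: 16 segments, chained into 2 closed loop(s), length Σ = 13.776074

segments=16 loops=2 length=13.776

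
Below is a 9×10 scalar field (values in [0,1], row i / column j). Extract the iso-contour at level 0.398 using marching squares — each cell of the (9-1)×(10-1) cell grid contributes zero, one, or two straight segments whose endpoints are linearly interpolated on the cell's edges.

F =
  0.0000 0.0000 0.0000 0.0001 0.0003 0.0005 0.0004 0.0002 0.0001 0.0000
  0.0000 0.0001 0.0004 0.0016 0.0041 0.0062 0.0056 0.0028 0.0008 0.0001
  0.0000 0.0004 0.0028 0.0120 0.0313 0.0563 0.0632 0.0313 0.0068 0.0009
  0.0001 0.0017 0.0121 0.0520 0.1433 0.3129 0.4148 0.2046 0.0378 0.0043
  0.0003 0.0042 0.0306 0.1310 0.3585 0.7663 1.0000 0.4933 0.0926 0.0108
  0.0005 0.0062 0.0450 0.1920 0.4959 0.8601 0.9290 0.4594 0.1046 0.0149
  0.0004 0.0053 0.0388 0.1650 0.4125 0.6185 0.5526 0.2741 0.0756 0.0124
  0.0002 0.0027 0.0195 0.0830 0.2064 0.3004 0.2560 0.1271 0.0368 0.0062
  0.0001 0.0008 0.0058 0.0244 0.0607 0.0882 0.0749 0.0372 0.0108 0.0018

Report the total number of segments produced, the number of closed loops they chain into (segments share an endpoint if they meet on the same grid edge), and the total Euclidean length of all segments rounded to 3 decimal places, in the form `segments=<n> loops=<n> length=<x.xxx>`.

cell (2,5): code 0100 → (2.952,6.000)–(3.000,5.835)
cell (2,6): code 1000 → (3.000,6.080)–(2.952,6.000)
cell (3,4): code 0100 → (3.188,5.000)–(4.000,4.097)
cell (3,5): code 1110 → (3.000,5.835)–(3.188,5.000)
cell (3,6): code 1101 → (3.670,7.000)–(3.000,6.080)
cell (3,7): code 1000 → (4.000,7.238)–(3.670,7.000)
cell (4,3): code 0100 → (4.287,4.000)–(5.000,3.678)
cell (4,4): code 1110 → (4.000,4.097)–(4.287,4.000)
cell (4,7): code 1001 → (5.000,7.173)–(4.000,7.238)
cell (5,3): code 0110 → (5.000,3.678)–(6.000,3.941)
cell (5,6): code 1011 → (6.000,6.555)–(5.331,7.000)
cell (5,7): code 0001 → (5.331,7.000)–(5.000,7.173)
cell (6,3): code 0010 → (6.000,3.941)–(6.070,4.000)
cell (6,4): code 0011 → (6.070,4.000)–(6.693,5.000)
cell (6,5): code 0011 → (6.693,5.000)–(6.521,6.000)
cell (6,6): code 0001 → (6.521,6.000)–(6.000,6.555)
total: 16 segments, chained into 1 closed loop(s), length Σ = 11.224718

segments=16 loops=1 length=11.225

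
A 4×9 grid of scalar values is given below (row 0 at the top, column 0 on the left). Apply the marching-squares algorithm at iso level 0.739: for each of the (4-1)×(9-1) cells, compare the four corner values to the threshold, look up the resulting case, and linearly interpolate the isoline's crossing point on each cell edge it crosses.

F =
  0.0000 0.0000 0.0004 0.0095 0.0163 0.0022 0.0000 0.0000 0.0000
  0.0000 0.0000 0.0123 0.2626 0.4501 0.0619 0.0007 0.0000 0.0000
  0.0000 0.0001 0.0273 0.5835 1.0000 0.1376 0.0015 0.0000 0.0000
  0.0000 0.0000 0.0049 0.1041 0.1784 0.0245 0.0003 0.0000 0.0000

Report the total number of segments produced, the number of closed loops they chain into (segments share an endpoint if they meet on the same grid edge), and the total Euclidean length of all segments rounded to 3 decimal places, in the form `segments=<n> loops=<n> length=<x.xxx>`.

segments=4 loops=1 length=2.490

cell (1,3): code 0100 → (1.525,4.000)–(2.000,3.373)
cell (1,4): code 1000 → (2.000,4.303)–(1.525,4.000)
cell (2,3): code 0010 → (2.000,3.373)–(2.318,4.000)
cell (2,4): code 0001 → (2.318,4.000)–(2.000,4.303)
total: 4 segments, chained into 1 closed loop(s), length Σ = 2.490350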